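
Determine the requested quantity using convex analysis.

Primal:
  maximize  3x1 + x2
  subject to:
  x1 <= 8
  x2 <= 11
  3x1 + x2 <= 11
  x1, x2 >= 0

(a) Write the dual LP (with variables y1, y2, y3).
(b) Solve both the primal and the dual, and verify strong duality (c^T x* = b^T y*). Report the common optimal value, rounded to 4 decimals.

The standard primal-dual pair for 'max c^T x s.t. A x <= b, x >= 0' is:
  Dual:  min b^T y  s.t.  A^T y >= c,  y >= 0.

So the dual LP is:
  minimize  8y1 + 11y2 + 11y3
  subject to:
    y1 + 3y3 >= 3
    y2 + y3 >= 1
    y1, y2, y3 >= 0

Solving the primal: x* = (3.6667, 0).
  primal value c^T x* = 11.
Solving the dual: y* = (0, 0, 1).
  dual value b^T y* = 11.
Strong duality: c^T x* = b^T y*. Confirmed.

11


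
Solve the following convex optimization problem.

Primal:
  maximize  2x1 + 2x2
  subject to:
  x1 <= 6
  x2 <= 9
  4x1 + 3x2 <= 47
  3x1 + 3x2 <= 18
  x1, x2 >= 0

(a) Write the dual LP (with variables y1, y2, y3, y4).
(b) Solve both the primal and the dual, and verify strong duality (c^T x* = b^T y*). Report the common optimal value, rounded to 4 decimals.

The standard primal-dual pair for 'max c^T x s.t. A x <= b, x >= 0' is:
  Dual:  min b^T y  s.t.  A^T y >= c,  y >= 0.

So the dual LP is:
  minimize  6y1 + 9y2 + 47y3 + 18y4
  subject to:
    y1 + 4y3 + 3y4 >= 2
    y2 + 3y3 + 3y4 >= 2
    y1, y2, y3, y4 >= 0

Solving the primal: x* = (0, 6).
  primal value c^T x* = 12.
Solving the dual: y* = (0, 0, 0, 0.6667).
  dual value b^T y* = 12.
Strong duality: c^T x* = b^T y*. Confirmed.

12


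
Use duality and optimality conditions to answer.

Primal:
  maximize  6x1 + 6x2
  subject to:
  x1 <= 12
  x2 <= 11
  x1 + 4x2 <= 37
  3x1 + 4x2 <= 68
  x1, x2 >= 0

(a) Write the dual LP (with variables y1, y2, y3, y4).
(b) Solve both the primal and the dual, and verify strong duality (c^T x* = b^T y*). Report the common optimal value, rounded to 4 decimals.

The standard primal-dual pair for 'max c^T x s.t. A x <= b, x >= 0' is:
  Dual:  min b^T y  s.t.  A^T y >= c,  y >= 0.

So the dual LP is:
  minimize  12y1 + 11y2 + 37y3 + 68y4
  subject to:
    y1 + y3 + 3y4 >= 6
    y2 + 4y3 + 4y4 >= 6
    y1, y2, y3, y4 >= 0

Solving the primal: x* = (12, 6.25).
  primal value c^T x* = 109.5.
Solving the dual: y* = (4.5, 0, 1.5, 0).
  dual value b^T y* = 109.5.
Strong duality: c^T x* = b^T y*. Confirmed.

109.5


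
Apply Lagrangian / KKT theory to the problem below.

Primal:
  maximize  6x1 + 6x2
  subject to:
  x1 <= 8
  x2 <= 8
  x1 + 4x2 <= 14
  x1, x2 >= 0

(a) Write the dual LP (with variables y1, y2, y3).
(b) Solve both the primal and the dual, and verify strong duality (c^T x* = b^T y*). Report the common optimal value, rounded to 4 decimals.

The standard primal-dual pair for 'max c^T x s.t. A x <= b, x >= 0' is:
  Dual:  min b^T y  s.t.  A^T y >= c,  y >= 0.

So the dual LP is:
  minimize  8y1 + 8y2 + 14y3
  subject to:
    y1 + y3 >= 6
    y2 + 4y3 >= 6
    y1, y2, y3 >= 0

Solving the primal: x* = (8, 1.5).
  primal value c^T x* = 57.
Solving the dual: y* = (4.5, 0, 1.5).
  dual value b^T y* = 57.
Strong duality: c^T x* = b^T y*. Confirmed.

57


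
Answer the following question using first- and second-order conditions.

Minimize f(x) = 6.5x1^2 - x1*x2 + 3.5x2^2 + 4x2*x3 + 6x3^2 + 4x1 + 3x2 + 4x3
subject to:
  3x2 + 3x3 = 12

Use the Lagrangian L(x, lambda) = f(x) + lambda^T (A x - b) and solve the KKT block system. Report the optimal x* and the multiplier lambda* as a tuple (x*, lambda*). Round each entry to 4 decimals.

Form the Lagrangian:
  L(x, lambda) = (1/2) x^T Q x + c^T x + lambda^T (A x - b)
Stationarity (grad_x L = 0): Q x + c + A^T lambda = 0.
Primal feasibility: A x = b.

This gives the KKT block system:
  [ Q   A^T ] [ x     ]   [-c ]
  [ A    0  ] [ lambda ] = [ b ]

Solving the linear system:
  x*      = (-0.0775, 2.993, 1.007)
  lambda* = (-9.3521)
  f(x*)   = 62.4613

x* = (-0.0775, 2.993, 1.007), lambda* = (-9.3521)


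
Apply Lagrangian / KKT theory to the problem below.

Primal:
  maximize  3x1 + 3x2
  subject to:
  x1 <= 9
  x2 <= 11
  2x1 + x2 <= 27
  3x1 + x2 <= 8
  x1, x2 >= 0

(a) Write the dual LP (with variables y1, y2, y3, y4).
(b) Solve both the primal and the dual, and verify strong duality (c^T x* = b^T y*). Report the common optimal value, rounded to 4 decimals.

The standard primal-dual pair for 'max c^T x s.t. A x <= b, x >= 0' is:
  Dual:  min b^T y  s.t.  A^T y >= c,  y >= 0.

So the dual LP is:
  minimize  9y1 + 11y2 + 27y3 + 8y4
  subject to:
    y1 + 2y3 + 3y4 >= 3
    y2 + y3 + y4 >= 3
    y1, y2, y3, y4 >= 0

Solving the primal: x* = (0, 8).
  primal value c^T x* = 24.
Solving the dual: y* = (0, 0, 0, 3).
  dual value b^T y* = 24.
Strong duality: c^T x* = b^T y*. Confirmed.

24


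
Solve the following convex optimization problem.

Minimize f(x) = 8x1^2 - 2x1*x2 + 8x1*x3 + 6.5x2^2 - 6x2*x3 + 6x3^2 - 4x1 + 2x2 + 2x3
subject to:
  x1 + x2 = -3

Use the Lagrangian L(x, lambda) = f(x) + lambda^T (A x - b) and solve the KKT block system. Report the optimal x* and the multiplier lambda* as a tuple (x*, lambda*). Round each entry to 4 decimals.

Form the Lagrangian:
  L(x, lambda) = (1/2) x^T Q x + c^T x + lambda^T (A x - b)
Stationarity (grad_x L = 0): Q x + c + A^T lambda = 0.
Primal feasibility: A x = b.

This gives the KKT block system:
  [ Q   A^T ] [ x     ]   [-c ]
  [ A    0  ] [ lambda ] = [ b ]

Solving the linear system:
  x*      = (-0.94, -2.06, -0.57)
  lambda* = (19.48)
  f(x*)   = 28.47

x* = (-0.94, -2.06, -0.57), lambda* = (19.48)


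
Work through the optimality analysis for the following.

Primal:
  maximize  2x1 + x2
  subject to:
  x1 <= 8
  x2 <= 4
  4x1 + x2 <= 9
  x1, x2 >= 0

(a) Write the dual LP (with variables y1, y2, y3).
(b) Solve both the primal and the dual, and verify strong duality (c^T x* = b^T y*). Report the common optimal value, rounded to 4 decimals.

The standard primal-dual pair for 'max c^T x s.t. A x <= b, x >= 0' is:
  Dual:  min b^T y  s.t.  A^T y >= c,  y >= 0.

So the dual LP is:
  minimize  8y1 + 4y2 + 9y3
  subject to:
    y1 + 4y3 >= 2
    y2 + y3 >= 1
    y1, y2, y3 >= 0

Solving the primal: x* = (1.25, 4).
  primal value c^T x* = 6.5.
Solving the dual: y* = (0, 0.5, 0.5).
  dual value b^T y* = 6.5.
Strong duality: c^T x* = b^T y*. Confirmed.

6.5


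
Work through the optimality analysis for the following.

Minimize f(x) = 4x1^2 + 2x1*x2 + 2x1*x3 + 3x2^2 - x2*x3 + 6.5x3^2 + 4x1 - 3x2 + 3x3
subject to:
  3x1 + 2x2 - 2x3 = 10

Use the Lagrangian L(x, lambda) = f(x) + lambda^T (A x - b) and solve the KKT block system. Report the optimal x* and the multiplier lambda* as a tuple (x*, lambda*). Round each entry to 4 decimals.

Form the Lagrangian:
  L(x, lambda) = (1/2) x^T Q x + c^T x + lambda^T (A x - b)
Stationarity (grad_x L = 0): Q x + c + A^T lambda = 0.
Primal feasibility: A x = b.

This gives the KKT block system:
  [ Q   A^T ] [ x     ]   [-c ]
  [ A    0  ] [ lambda ] = [ b ]

Solving the linear system:
  x*      = (1.4448, 1.6597, -1.1731)
  lambda* = (-5.5104)
  f(x*)   = 26.1925

x* = (1.4448, 1.6597, -1.1731), lambda* = (-5.5104)


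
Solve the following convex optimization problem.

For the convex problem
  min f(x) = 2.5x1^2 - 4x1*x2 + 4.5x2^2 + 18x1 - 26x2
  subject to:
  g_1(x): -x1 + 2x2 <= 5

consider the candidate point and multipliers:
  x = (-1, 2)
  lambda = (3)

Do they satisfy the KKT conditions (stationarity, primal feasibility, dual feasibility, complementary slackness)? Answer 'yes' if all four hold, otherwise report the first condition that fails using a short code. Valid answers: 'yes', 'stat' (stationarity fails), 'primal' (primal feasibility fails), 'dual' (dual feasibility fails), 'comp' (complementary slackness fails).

Gradient of f: grad f(x) = Q x + c = (5, -4)
Constraint values g_i(x) = a_i^T x - b_i:
  g_1((-1, 2)) = 0
Stationarity residual: grad f(x) + sum_i lambda_i a_i = (2, 2)
  -> stationarity FAILS
Primal feasibility (all g_i <= 0): OK
Dual feasibility (all lambda_i >= 0): OK
Complementary slackness (lambda_i * g_i(x) = 0 for all i): OK

Verdict: the first failing condition is stationarity -> stat.

stat


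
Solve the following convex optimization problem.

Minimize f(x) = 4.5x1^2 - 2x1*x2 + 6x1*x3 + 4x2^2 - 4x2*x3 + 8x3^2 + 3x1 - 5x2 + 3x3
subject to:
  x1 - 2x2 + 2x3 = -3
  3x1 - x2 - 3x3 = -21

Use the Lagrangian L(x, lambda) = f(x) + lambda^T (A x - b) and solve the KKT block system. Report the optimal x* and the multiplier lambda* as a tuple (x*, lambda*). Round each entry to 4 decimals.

Form the Lagrangian:
  L(x, lambda) = (1/2) x^T Q x + c^T x + lambda^T (A x - b)
Stationarity (grad_x L = 0): Q x + c + A^T lambda = 0.
Primal feasibility: A x = b.

This gives the KKT block system:
  [ Q   A^T ] [ x     ]   [-c ]
  [ A    0  ] [ lambda ] = [ b ]

Solving the linear system:
  x*      = (-3.6923, 2.2212, 2.5673)
  lambda* = (2.0769, 5.7308)
  f(x*)   = 56.0481

x* = (-3.6923, 2.2212, 2.5673), lambda* = (2.0769, 5.7308)


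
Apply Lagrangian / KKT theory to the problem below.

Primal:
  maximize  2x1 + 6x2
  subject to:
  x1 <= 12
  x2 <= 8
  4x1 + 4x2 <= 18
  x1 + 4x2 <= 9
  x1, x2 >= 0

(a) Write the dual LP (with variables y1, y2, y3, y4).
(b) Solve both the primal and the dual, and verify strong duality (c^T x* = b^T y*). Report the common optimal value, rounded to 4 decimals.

The standard primal-dual pair for 'max c^T x s.t. A x <= b, x >= 0' is:
  Dual:  min b^T y  s.t.  A^T y >= c,  y >= 0.

So the dual LP is:
  minimize  12y1 + 8y2 + 18y3 + 9y4
  subject to:
    y1 + 4y3 + y4 >= 2
    y2 + 4y3 + 4y4 >= 6
    y1, y2, y3, y4 >= 0

Solving the primal: x* = (3, 1.5).
  primal value c^T x* = 15.
Solving the dual: y* = (0, 0, 0.1667, 1.3333).
  dual value b^T y* = 15.
Strong duality: c^T x* = b^T y*. Confirmed.

15


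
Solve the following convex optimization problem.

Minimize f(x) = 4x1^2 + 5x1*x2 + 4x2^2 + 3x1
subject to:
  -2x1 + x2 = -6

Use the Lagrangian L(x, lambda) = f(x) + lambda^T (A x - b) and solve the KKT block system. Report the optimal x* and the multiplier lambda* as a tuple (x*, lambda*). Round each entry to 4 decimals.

Form the Lagrangian:
  L(x, lambda) = (1/2) x^T Q x + c^T x + lambda^T (A x - b)
Stationarity (grad_x L = 0): Q x + c + A^T lambda = 0.
Primal feasibility: A x = b.

This gives the KKT block system:
  [ Q   A^T ] [ x     ]   [-c ]
  [ A    0  ] [ lambda ] = [ b ]

Solving the linear system:
  x*      = (2.05, -1.9)
  lambda* = (4.95)
  f(x*)   = 17.925

x* = (2.05, -1.9), lambda* = (4.95)


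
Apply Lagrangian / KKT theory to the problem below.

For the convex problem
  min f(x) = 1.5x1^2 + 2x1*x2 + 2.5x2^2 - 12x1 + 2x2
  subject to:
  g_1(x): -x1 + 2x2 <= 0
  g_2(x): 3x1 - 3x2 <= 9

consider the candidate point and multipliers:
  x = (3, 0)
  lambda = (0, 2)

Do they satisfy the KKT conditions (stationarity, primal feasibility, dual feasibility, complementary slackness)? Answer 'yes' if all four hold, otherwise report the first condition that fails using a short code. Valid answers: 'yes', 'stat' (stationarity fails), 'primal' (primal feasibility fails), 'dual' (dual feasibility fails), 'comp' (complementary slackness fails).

Gradient of f: grad f(x) = Q x + c = (-3, 8)
Constraint values g_i(x) = a_i^T x - b_i:
  g_1((3, 0)) = -3
  g_2((3, 0)) = 0
Stationarity residual: grad f(x) + sum_i lambda_i a_i = (3, 2)
  -> stationarity FAILS
Primal feasibility (all g_i <= 0): OK
Dual feasibility (all lambda_i >= 0): OK
Complementary slackness (lambda_i * g_i(x) = 0 for all i): OK

Verdict: the first failing condition is stationarity -> stat.

stat


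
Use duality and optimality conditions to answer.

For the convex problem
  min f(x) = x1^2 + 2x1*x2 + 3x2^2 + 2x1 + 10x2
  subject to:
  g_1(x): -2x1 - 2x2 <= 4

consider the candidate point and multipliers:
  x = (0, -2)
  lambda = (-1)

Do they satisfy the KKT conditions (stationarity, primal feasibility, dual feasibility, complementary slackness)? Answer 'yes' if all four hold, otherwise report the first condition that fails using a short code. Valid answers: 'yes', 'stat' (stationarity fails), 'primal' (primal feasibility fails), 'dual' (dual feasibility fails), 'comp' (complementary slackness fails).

Gradient of f: grad f(x) = Q x + c = (-2, -2)
Constraint values g_i(x) = a_i^T x - b_i:
  g_1((0, -2)) = 0
Stationarity residual: grad f(x) + sum_i lambda_i a_i = (0, 0)
  -> stationarity OK
Primal feasibility (all g_i <= 0): OK
Dual feasibility (all lambda_i >= 0): FAILS
Complementary slackness (lambda_i * g_i(x) = 0 for all i): OK

Verdict: the first failing condition is dual_feasibility -> dual.

dual


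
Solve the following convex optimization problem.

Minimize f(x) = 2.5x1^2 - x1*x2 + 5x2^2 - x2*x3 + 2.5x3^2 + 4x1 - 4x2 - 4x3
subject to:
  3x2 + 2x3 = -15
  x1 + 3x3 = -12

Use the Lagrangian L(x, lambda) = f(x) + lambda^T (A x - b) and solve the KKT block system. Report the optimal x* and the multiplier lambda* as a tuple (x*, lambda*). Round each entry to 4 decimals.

Form the Lagrangian:
  L(x, lambda) = (1/2) x^T Q x + c^T x + lambda^T (A x - b)
Stationarity (grad_x L = 0): Q x + c + A^T lambda = 0.
Primal feasibility: A x = b.

This gives the KKT block system:
  [ Q   A^T ] [ x     ]   [-c ]
  [ A    0  ] [ lambda ] = [ b ]

Solving the linear system:
  x*      = (-1.4549, -2.6567, -3.515)
  lambda* = (8.5322, 0.618)
  f(x*)   = 77.133

x* = (-1.4549, -2.6567, -3.515), lambda* = (8.5322, 0.618)


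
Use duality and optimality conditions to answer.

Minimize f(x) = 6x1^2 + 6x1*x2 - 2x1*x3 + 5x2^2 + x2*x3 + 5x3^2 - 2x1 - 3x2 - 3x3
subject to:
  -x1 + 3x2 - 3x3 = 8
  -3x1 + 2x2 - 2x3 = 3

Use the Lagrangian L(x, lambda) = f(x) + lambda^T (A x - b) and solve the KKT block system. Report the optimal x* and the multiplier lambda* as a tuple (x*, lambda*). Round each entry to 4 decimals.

Form the Lagrangian:
  L(x, lambda) = (1/2) x^T Q x + c^T x + lambda^T (A x - b)
Stationarity (grad_x L = 0): Q x + c + A^T lambda = 0.
Primal feasibility: A x = b.

This gives the KKT block system:
  [ Q   A^T ] [ x     ]   [-c ]
  [ A    0  ] [ lambda ] = [ b ]

Solving the linear system:
  x*      = (1, 1.5909, -1.4091)
  lambda* = (-13.8896, 12.0844)
  f(x*)   = 36.1591

x* = (1, 1.5909, -1.4091), lambda* = (-13.8896, 12.0844)


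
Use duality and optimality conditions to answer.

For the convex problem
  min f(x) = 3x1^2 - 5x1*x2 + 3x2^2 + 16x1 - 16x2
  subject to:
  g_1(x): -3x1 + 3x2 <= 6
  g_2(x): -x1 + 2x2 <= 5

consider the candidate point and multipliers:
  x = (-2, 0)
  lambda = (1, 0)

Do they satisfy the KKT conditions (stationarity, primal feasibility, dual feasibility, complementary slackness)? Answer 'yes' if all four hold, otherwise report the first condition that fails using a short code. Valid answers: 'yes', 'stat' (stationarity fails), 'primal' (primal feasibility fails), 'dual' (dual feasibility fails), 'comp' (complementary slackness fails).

Gradient of f: grad f(x) = Q x + c = (4, -6)
Constraint values g_i(x) = a_i^T x - b_i:
  g_1((-2, 0)) = 0
  g_2((-2, 0)) = -3
Stationarity residual: grad f(x) + sum_i lambda_i a_i = (1, -3)
  -> stationarity FAILS
Primal feasibility (all g_i <= 0): OK
Dual feasibility (all lambda_i >= 0): OK
Complementary slackness (lambda_i * g_i(x) = 0 for all i): OK

Verdict: the first failing condition is stationarity -> stat.

stat


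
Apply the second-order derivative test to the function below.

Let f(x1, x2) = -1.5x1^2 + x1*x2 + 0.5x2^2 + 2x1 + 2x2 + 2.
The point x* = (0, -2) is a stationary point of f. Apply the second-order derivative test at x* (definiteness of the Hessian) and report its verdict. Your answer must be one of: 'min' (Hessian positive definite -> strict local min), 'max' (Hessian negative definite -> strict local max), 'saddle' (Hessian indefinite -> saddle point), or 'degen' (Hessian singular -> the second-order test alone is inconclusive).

Compute the Hessian H = grad^2 f:
  H = [[-3, 1], [1, 1]]
Verify stationarity: grad f(x*) = H x* + g = (0, 0).
Eigenvalues of H: -3.2361, 1.2361.
Eigenvalues have mixed signs, so H is indefinite -> x* is a saddle point.

saddle


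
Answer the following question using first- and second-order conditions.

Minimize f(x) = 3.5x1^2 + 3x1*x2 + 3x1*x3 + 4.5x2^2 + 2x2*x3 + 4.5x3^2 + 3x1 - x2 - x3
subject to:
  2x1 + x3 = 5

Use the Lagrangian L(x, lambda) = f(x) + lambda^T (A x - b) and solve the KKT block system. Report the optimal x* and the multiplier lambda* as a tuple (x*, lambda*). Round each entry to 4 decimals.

Form the Lagrangian:
  L(x, lambda) = (1/2) x^T Q x + c^T x + lambda^T (A x - b)
Stationarity (grad_x L = 0): Q x + c + A^T lambda = 0.
Primal feasibility: A x = b.

This gives the KKT block system:
  [ Q   A^T ] [ x     ]   [-c ]
  [ A    0  ] [ lambda ] = [ b ]

Solving the linear system:
  x*      = (2.2338, -0.7518, 0.5324)
  lambda* = (-8.9892)
  f(x*)   = 25.9335

x* = (2.2338, -0.7518, 0.5324), lambda* = (-8.9892)


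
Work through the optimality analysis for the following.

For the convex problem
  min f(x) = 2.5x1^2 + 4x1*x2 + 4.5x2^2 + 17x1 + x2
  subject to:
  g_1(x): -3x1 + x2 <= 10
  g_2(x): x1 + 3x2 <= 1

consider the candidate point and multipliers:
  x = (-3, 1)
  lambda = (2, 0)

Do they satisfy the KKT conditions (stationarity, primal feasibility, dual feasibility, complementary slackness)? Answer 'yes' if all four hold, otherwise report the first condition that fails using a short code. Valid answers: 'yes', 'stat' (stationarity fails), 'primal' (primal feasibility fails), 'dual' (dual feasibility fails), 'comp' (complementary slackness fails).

Gradient of f: grad f(x) = Q x + c = (6, -2)
Constraint values g_i(x) = a_i^T x - b_i:
  g_1((-3, 1)) = 0
  g_2((-3, 1)) = -1
Stationarity residual: grad f(x) + sum_i lambda_i a_i = (0, 0)
  -> stationarity OK
Primal feasibility (all g_i <= 0): OK
Dual feasibility (all lambda_i >= 0): OK
Complementary slackness (lambda_i * g_i(x) = 0 for all i): OK

Verdict: yes, KKT holds.

yes


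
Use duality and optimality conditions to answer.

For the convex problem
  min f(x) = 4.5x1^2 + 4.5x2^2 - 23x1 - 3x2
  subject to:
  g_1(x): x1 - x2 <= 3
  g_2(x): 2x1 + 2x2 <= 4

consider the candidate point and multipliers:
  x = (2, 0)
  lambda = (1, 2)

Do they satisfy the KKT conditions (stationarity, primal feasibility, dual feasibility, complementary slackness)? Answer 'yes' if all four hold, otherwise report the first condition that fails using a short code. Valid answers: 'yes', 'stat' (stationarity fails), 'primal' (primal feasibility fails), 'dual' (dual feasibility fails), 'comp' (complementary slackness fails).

Gradient of f: grad f(x) = Q x + c = (-5, -3)
Constraint values g_i(x) = a_i^T x - b_i:
  g_1((2, 0)) = -1
  g_2((2, 0)) = 0
Stationarity residual: grad f(x) + sum_i lambda_i a_i = (0, 0)
  -> stationarity OK
Primal feasibility (all g_i <= 0): OK
Dual feasibility (all lambda_i >= 0): OK
Complementary slackness (lambda_i * g_i(x) = 0 for all i): FAILS

Verdict: the first failing condition is complementary_slackness -> comp.

comp


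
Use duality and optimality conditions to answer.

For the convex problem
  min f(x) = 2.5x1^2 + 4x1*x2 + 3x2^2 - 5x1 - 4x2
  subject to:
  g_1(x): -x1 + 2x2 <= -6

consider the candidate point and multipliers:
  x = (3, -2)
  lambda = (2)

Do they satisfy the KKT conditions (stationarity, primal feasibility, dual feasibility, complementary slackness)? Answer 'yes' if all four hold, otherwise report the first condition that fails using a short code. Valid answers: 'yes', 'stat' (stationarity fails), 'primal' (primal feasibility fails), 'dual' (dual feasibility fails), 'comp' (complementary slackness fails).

Gradient of f: grad f(x) = Q x + c = (2, -4)
Constraint values g_i(x) = a_i^T x - b_i:
  g_1((3, -2)) = -1
Stationarity residual: grad f(x) + sum_i lambda_i a_i = (0, 0)
  -> stationarity OK
Primal feasibility (all g_i <= 0): OK
Dual feasibility (all lambda_i >= 0): OK
Complementary slackness (lambda_i * g_i(x) = 0 for all i): FAILS

Verdict: the first failing condition is complementary_slackness -> comp.

comp


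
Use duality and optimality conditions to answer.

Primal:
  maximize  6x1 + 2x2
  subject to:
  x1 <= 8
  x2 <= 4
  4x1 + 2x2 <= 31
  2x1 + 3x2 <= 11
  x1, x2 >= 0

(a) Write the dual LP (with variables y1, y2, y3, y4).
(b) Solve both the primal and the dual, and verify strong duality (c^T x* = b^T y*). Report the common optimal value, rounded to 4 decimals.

The standard primal-dual pair for 'max c^T x s.t. A x <= b, x >= 0' is:
  Dual:  min b^T y  s.t.  A^T y >= c,  y >= 0.

So the dual LP is:
  minimize  8y1 + 4y2 + 31y3 + 11y4
  subject to:
    y1 + 4y3 + 2y4 >= 6
    y2 + 2y3 + 3y4 >= 2
    y1, y2, y3, y4 >= 0

Solving the primal: x* = (5.5, 0).
  primal value c^T x* = 33.
Solving the dual: y* = (0, 0, 0, 3).
  dual value b^T y* = 33.
Strong duality: c^T x* = b^T y*. Confirmed.

33


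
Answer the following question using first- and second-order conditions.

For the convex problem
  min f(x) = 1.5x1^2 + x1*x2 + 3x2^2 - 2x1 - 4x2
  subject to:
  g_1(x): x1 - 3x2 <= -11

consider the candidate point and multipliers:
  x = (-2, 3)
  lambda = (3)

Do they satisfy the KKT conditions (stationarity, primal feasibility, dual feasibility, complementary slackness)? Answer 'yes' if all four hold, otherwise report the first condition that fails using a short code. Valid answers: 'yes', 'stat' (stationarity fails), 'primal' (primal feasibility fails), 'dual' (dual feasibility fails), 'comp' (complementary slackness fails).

Gradient of f: grad f(x) = Q x + c = (-5, 12)
Constraint values g_i(x) = a_i^T x - b_i:
  g_1((-2, 3)) = 0
Stationarity residual: grad f(x) + sum_i lambda_i a_i = (-2, 3)
  -> stationarity FAILS
Primal feasibility (all g_i <= 0): OK
Dual feasibility (all lambda_i >= 0): OK
Complementary slackness (lambda_i * g_i(x) = 0 for all i): OK

Verdict: the first failing condition is stationarity -> stat.

stat


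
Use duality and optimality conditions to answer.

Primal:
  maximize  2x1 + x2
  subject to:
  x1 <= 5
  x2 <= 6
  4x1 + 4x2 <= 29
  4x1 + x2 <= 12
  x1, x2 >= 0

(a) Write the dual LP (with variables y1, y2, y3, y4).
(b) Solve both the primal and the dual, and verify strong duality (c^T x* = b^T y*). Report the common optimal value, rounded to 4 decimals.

The standard primal-dual pair for 'max c^T x s.t. A x <= b, x >= 0' is:
  Dual:  min b^T y  s.t.  A^T y >= c,  y >= 0.

So the dual LP is:
  minimize  5y1 + 6y2 + 29y3 + 12y4
  subject to:
    y1 + 4y3 + 4y4 >= 2
    y2 + 4y3 + y4 >= 1
    y1, y2, y3, y4 >= 0

Solving the primal: x* = (1.5833, 5.6667).
  primal value c^T x* = 8.8333.
Solving the dual: y* = (0, 0, 0.1667, 0.3333).
  dual value b^T y* = 8.8333.
Strong duality: c^T x* = b^T y*. Confirmed.

8.8333


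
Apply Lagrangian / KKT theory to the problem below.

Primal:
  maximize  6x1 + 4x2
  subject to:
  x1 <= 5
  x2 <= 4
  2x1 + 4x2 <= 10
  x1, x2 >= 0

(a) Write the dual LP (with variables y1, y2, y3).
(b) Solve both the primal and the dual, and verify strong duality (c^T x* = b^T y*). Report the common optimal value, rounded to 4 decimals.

The standard primal-dual pair for 'max c^T x s.t. A x <= b, x >= 0' is:
  Dual:  min b^T y  s.t.  A^T y >= c,  y >= 0.

So the dual LP is:
  minimize  5y1 + 4y2 + 10y3
  subject to:
    y1 + 2y3 >= 6
    y2 + 4y3 >= 4
    y1, y2, y3 >= 0

Solving the primal: x* = (5, 0).
  primal value c^T x* = 30.
Solving the dual: y* = (4, 0, 1).
  dual value b^T y* = 30.
Strong duality: c^T x* = b^T y*. Confirmed.

30


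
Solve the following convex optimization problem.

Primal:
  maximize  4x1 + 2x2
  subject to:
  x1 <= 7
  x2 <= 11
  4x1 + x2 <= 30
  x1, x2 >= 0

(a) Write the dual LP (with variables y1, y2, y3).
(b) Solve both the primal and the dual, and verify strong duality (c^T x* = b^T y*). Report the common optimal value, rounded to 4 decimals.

The standard primal-dual pair for 'max c^T x s.t. A x <= b, x >= 0' is:
  Dual:  min b^T y  s.t.  A^T y >= c,  y >= 0.

So the dual LP is:
  minimize  7y1 + 11y2 + 30y3
  subject to:
    y1 + 4y3 >= 4
    y2 + y3 >= 2
    y1, y2, y3 >= 0

Solving the primal: x* = (4.75, 11).
  primal value c^T x* = 41.
Solving the dual: y* = (0, 1, 1).
  dual value b^T y* = 41.
Strong duality: c^T x* = b^T y*. Confirmed.

41


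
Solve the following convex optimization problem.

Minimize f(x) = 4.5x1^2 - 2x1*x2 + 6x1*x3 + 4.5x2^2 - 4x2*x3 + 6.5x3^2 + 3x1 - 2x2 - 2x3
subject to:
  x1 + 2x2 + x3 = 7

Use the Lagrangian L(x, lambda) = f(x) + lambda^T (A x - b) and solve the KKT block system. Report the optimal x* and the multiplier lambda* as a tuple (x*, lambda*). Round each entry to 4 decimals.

Form the Lagrangian:
  L(x, lambda) = (1/2) x^T Q x + c^T x + lambda^T (A x - b)
Stationarity (grad_x L = 0): Q x + c + A^T lambda = 0.
Primal feasibility: A x = b.

This gives the KKT block system:
  [ Q   A^T ] [ x     ]   [-c ]
  [ A    0  ] [ lambda ] = [ b ]

Solving the linear system:
  x*      = (0.1167, 2.677, 1.5292)
  lambda* = (-7.8716)
  f(x*)   = 23.5195

x* = (0.1167, 2.677, 1.5292), lambda* = (-7.8716)


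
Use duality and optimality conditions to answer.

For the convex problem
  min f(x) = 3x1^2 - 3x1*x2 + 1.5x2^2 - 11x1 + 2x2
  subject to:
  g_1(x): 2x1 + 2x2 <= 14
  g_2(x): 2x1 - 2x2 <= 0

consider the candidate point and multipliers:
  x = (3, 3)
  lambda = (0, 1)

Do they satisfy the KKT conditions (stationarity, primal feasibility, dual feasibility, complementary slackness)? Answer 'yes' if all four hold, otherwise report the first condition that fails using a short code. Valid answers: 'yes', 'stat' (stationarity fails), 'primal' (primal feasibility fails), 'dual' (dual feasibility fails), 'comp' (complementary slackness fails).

Gradient of f: grad f(x) = Q x + c = (-2, 2)
Constraint values g_i(x) = a_i^T x - b_i:
  g_1((3, 3)) = -2
  g_2((3, 3)) = 0
Stationarity residual: grad f(x) + sum_i lambda_i a_i = (0, 0)
  -> stationarity OK
Primal feasibility (all g_i <= 0): OK
Dual feasibility (all lambda_i >= 0): OK
Complementary slackness (lambda_i * g_i(x) = 0 for all i): OK

Verdict: yes, KKT holds.

yes


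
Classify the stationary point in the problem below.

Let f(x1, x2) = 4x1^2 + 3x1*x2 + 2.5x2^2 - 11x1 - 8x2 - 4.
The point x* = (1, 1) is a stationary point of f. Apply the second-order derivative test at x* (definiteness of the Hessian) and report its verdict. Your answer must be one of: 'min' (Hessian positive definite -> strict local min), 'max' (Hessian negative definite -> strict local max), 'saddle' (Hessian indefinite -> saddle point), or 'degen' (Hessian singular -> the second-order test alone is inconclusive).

Compute the Hessian H = grad^2 f:
  H = [[8, 3], [3, 5]]
Verify stationarity: grad f(x*) = H x* + g = (0, 0).
Eigenvalues of H: 3.1459, 9.8541.
Both eigenvalues > 0, so H is positive definite -> x* is a strict local min.

min


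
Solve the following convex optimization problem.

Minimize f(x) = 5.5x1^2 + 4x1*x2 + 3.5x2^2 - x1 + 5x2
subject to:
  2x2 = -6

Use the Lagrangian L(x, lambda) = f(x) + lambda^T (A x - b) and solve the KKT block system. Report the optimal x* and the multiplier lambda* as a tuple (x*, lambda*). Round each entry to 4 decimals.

Form the Lagrangian:
  L(x, lambda) = (1/2) x^T Q x + c^T x + lambda^T (A x - b)
Stationarity (grad_x L = 0): Q x + c + A^T lambda = 0.
Primal feasibility: A x = b.

This gives the KKT block system:
  [ Q   A^T ] [ x     ]   [-c ]
  [ A    0  ] [ lambda ] = [ b ]

Solving the linear system:
  x*      = (1.1818, -3)
  lambda* = (5.6364)
  f(x*)   = 8.8182

x* = (1.1818, -3), lambda* = (5.6364)


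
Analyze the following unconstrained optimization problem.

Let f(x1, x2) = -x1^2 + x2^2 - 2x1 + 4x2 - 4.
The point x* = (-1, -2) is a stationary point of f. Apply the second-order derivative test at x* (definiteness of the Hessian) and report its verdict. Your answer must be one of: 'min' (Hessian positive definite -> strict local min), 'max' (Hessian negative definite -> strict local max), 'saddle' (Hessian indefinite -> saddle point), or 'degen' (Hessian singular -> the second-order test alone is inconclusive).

Compute the Hessian H = grad^2 f:
  H = [[-2, 0], [0, 2]]
Verify stationarity: grad f(x*) = H x* + g = (0, 0).
Eigenvalues of H: -2, 2.
Eigenvalues have mixed signs, so H is indefinite -> x* is a saddle point.

saddle


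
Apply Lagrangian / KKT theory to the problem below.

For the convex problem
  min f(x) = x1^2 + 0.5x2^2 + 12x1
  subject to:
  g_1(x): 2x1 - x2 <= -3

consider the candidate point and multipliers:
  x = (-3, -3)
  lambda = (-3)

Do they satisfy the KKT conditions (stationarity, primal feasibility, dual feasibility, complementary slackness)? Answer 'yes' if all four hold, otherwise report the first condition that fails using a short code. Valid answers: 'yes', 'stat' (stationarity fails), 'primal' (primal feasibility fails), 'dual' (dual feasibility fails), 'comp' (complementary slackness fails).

Gradient of f: grad f(x) = Q x + c = (6, -3)
Constraint values g_i(x) = a_i^T x - b_i:
  g_1((-3, -3)) = 0
Stationarity residual: grad f(x) + sum_i lambda_i a_i = (0, 0)
  -> stationarity OK
Primal feasibility (all g_i <= 0): OK
Dual feasibility (all lambda_i >= 0): FAILS
Complementary slackness (lambda_i * g_i(x) = 0 for all i): OK

Verdict: the first failing condition is dual_feasibility -> dual.

dual


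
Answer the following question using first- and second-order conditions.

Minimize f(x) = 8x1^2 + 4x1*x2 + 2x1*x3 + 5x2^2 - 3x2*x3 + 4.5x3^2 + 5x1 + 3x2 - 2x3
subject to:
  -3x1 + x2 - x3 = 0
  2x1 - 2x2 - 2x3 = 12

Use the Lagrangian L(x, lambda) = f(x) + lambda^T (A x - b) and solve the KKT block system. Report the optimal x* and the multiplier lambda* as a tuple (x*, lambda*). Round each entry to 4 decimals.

Form the Lagrangian:
  L(x, lambda) = (1/2) x^T Q x + c^T x + lambda^T (A x - b)
Stationarity (grad_x L = 0): Q x + c + A^T lambda = 0.
Primal feasibility: A x = b.

This gives the KKT block system:
  [ Q   A^T ] [ x     ]   [-c ]
  [ A    0  ] [ lambda ] = [ b ]

Solving the linear system:
  x*      = (0.3258, -2.3483, -3.3258)
  lambda* = (-7.5169, -8.3596)
  f(x*)   = 50.7753

x* = (0.3258, -2.3483, -3.3258), lambda* = (-7.5169, -8.3596)


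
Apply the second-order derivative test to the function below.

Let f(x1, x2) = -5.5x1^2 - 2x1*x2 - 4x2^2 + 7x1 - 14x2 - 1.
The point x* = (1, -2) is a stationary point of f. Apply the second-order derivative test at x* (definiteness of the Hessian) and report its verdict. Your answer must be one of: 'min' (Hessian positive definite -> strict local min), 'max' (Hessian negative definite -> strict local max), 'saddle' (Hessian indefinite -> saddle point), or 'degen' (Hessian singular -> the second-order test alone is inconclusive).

Compute the Hessian H = grad^2 f:
  H = [[-11, -2], [-2, -8]]
Verify stationarity: grad f(x*) = H x* + g = (0, 0).
Eigenvalues of H: -12, -7.
Both eigenvalues < 0, so H is negative definite -> x* is a strict local max.

max


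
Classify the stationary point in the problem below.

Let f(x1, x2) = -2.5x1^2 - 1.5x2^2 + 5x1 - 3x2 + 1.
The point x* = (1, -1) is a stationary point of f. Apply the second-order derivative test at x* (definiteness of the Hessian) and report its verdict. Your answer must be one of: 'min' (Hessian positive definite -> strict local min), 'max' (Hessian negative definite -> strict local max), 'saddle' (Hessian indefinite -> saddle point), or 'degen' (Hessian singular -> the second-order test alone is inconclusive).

Compute the Hessian H = grad^2 f:
  H = [[-5, 0], [0, -3]]
Verify stationarity: grad f(x*) = H x* + g = (0, 0).
Eigenvalues of H: -5, -3.
Both eigenvalues < 0, so H is negative definite -> x* is a strict local max.

max


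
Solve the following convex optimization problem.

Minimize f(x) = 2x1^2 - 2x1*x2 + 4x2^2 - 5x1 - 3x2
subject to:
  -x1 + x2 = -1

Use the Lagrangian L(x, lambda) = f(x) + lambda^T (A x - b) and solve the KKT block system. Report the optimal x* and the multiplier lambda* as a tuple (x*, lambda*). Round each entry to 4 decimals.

Form the Lagrangian:
  L(x, lambda) = (1/2) x^T Q x + c^T x + lambda^T (A x - b)
Stationarity (grad_x L = 0): Q x + c + A^T lambda = 0.
Primal feasibility: A x = b.

This gives the KKT block system:
  [ Q   A^T ] [ x     ]   [-c ]
  [ A    0  ] [ lambda ] = [ b ]

Solving the linear system:
  x*      = (1.75, 0.75)
  lambda* = (0.5)
  f(x*)   = -5.25

x* = (1.75, 0.75), lambda* = (0.5)


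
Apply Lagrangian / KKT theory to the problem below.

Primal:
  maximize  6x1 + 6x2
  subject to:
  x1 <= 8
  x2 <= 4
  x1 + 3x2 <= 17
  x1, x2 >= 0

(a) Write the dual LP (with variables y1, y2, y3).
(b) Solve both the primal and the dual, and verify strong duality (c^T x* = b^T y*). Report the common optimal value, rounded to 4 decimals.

The standard primal-dual pair for 'max c^T x s.t. A x <= b, x >= 0' is:
  Dual:  min b^T y  s.t.  A^T y >= c,  y >= 0.

So the dual LP is:
  minimize  8y1 + 4y2 + 17y3
  subject to:
    y1 + y3 >= 6
    y2 + 3y3 >= 6
    y1, y2, y3 >= 0

Solving the primal: x* = (8, 3).
  primal value c^T x* = 66.
Solving the dual: y* = (4, 0, 2).
  dual value b^T y* = 66.
Strong duality: c^T x* = b^T y*. Confirmed.

66


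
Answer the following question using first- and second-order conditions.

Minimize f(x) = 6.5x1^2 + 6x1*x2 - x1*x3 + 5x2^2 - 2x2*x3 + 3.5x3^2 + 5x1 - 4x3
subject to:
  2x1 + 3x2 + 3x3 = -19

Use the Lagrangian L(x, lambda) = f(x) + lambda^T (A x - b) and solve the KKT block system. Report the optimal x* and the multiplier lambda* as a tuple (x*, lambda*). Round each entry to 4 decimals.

Form the Lagrangian:
  L(x, lambda) = (1/2) x^T Q x + c^T x + lambda^T (A x - b)
Stationarity (grad_x L = 0): Q x + c + A^T lambda = 0.
Primal feasibility: A x = b.

This gives the KKT block system:
  [ Q   A^T ] [ x     ]   [-c ]
  [ A    0  ] [ lambda ] = [ b ]

Solving the linear system:
  x*      = (-0.6166, -2.5231, -3.3992)
  lambda* = (7.3773)
  f(x*)   = 75.3409

x* = (-0.6166, -2.5231, -3.3992), lambda* = (7.3773)


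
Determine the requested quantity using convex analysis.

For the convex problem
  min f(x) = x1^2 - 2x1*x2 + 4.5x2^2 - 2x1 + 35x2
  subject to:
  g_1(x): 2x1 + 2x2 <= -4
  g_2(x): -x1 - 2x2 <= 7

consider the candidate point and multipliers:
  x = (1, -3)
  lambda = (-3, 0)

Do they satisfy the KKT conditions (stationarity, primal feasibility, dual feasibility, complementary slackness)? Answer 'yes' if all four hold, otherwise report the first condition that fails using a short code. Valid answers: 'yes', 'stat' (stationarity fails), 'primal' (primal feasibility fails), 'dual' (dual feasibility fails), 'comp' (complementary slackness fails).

Gradient of f: grad f(x) = Q x + c = (6, 6)
Constraint values g_i(x) = a_i^T x - b_i:
  g_1((1, -3)) = 0
  g_2((1, -3)) = -2
Stationarity residual: grad f(x) + sum_i lambda_i a_i = (0, 0)
  -> stationarity OK
Primal feasibility (all g_i <= 0): OK
Dual feasibility (all lambda_i >= 0): FAILS
Complementary slackness (lambda_i * g_i(x) = 0 for all i): OK

Verdict: the first failing condition is dual_feasibility -> dual.

dual


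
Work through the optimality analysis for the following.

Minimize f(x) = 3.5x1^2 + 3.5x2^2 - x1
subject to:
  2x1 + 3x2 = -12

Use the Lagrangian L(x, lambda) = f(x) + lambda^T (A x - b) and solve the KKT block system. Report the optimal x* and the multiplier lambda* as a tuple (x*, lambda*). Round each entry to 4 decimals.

Form the Lagrangian:
  L(x, lambda) = (1/2) x^T Q x + c^T x + lambda^T (A x - b)
Stationarity (grad_x L = 0): Q x + c + A^T lambda = 0.
Primal feasibility: A x = b.

This gives the KKT block system:
  [ Q   A^T ] [ x     ]   [-c ]
  [ A    0  ] [ lambda ] = [ b ]

Solving the linear system:
  x*      = (-1.7473, -2.8352)
  lambda* = (6.6154)
  f(x*)   = 40.5659

x* = (-1.7473, -2.8352), lambda* = (6.6154)


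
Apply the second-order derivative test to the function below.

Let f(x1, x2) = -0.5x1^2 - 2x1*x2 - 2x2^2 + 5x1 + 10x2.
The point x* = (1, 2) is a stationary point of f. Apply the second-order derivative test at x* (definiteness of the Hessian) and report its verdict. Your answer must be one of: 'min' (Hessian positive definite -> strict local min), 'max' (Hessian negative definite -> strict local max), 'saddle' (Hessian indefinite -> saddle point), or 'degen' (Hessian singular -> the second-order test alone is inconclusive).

Compute the Hessian H = grad^2 f:
  H = [[-1, -2], [-2, -4]]
Verify stationarity: grad f(x*) = H x* + g = (0, 0).
Eigenvalues of H: -5, 0.
H has a zero eigenvalue (singular; negative semidefinite but not definite), so H is neither positive definite, negative definite, nor indefinite. The second-order test alone is inconclusive -> degen.
(Indeed, f is constant along the null direction of H through x*, so x* is not a strict local extremum.)

degen


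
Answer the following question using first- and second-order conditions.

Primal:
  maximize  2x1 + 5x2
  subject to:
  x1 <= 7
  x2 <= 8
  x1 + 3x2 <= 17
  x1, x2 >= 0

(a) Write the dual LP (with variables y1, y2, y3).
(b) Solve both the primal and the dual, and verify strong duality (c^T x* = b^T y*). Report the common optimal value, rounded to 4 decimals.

The standard primal-dual pair for 'max c^T x s.t. A x <= b, x >= 0' is:
  Dual:  min b^T y  s.t.  A^T y >= c,  y >= 0.

So the dual LP is:
  minimize  7y1 + 8y2 + 17y3
  subject to:
    y1 + y3 >= 2
    y2 + 3y3 >= 5
    y1, y2, y3 >= 0

Solving the primal: x* = (7, 3.3333).
  primal value c^T x* = 30.6667.
Solving the dual: y* = (0.3333, 0, 1.6667).
  dual value b^T y* = 30.6667.
Strong duality: c^T x* = b^T y*. Confirmed.

30.6667


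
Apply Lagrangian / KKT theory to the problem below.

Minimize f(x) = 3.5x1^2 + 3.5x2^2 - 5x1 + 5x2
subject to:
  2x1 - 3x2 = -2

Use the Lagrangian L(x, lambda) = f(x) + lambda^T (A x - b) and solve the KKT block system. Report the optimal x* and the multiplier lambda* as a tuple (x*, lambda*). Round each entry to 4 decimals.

Form the Lagrangian:
  L(x, lambda) = (1/2) x^T Q x + c^T x + lambda^T (A x - b)
Stationarity (grad_x L = 0): Q x + c + A^T lambda = 0.
Primal feasibility: A x = b.

This gives the KKT block system:
  [ Q   A^T ] [ x     ]   [-c ]
  [ A    0  ] [ lambda ] = [ b ]

Solving the linear system:
  x*      = (-0.1429, 0.5714)
  lambda* = (3)
  f(x*)   = 4.7857

x* = (-0.1429, 0.5714), lambda* = (3)


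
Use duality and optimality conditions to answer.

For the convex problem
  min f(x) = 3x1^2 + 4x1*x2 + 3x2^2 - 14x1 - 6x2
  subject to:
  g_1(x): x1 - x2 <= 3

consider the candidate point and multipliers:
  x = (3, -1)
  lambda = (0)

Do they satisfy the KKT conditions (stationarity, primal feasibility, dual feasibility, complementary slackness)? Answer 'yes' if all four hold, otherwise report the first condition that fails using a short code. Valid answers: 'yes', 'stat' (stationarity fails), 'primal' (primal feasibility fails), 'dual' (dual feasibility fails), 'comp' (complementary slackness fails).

Gradient of f: grad f(x) = Q x + c = (0, 0)
Constraint values g_i(x) = a_i^T x - b_i:
  g_1((3, -1)) = 1
Stationarity residual: grad f(x) + sum_i lambda_i a_i = (0, 0)
  -> stationarity OK
Primal feasibility (all g_i <= 0): FAILS
Dual feasibility (all lambda_i >= 0): OK
Complementary slackness (lambda_i * g_i(x) = 0 for all i): OK

Verdict: the first failing condition is primal_feasibility -> primal.

primal


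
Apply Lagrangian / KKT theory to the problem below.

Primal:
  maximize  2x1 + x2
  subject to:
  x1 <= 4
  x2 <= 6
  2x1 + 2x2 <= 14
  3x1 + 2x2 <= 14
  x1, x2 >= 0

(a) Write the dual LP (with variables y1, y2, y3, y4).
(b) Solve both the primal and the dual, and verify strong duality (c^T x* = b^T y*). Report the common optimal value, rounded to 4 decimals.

The standard primal-dual pair for 'max c^T x s.t. A x <= b, x >= 0' is:
  Dual:  min b^T y  s.t.  A^T y >= c,  y >= 0.

So the dual LP is:
  minimize  4y1 + 6y2 + 14y3 + 14y4
  subject to:
    y1 + 2y3 + 3y4 >= 2
    y2 + 2y3 + 2y4 >= 1
    y1, y2, y3, y4 >= 0

Solving the primal: x* = (4, 1).
  primal value c^T x* = 9.
Solving the dual: y* = (0.5, 0, 0, 0.5).
  dual value b^T y* = 9.
Strong duality: c^T x* = b^T y*. Confirmed.

9


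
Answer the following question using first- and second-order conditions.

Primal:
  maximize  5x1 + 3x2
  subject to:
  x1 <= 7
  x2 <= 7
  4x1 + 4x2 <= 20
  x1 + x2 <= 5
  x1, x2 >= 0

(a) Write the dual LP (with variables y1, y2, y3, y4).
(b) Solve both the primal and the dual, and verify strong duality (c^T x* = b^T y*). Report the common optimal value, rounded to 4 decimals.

The standard primal-dual pair for 'max c^T x s.t. A x <= b, x >= 0' is:
  Dual:  min b^T y  s.t.  A^T y >= c,  y >= 0.

So the dual LP is:
  minimize  7y1 + 7y2 + 20y3 + 5y4
  subject to:
    y1 + 4y3 + y4 >= 5
    y2 + 4y3 + y4 >= 3
    y1, y2, y3, y4 >= 0

Solving the primal: x* = (5, 0).
  primal value c^T x* = 25.
Solving the dual: y* = (0, 0, 1.25, 0).
  dual value b^T y* = 25.
Strong duality: c^T x* = b^T y*. Confirmed.

25
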